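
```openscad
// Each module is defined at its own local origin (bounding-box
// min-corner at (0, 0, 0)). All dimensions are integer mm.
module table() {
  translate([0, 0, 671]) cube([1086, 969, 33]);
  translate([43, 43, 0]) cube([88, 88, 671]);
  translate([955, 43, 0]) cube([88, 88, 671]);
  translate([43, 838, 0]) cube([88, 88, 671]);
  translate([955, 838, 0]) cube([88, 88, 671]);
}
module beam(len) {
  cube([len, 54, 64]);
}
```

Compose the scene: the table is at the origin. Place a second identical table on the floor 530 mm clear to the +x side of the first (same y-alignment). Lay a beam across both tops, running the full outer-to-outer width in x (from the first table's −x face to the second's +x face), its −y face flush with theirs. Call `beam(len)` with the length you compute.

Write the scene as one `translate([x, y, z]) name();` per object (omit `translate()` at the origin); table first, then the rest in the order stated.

table();
translate([1616, 0, 0]) table();
translate([0, 0, 704]) beam(2702);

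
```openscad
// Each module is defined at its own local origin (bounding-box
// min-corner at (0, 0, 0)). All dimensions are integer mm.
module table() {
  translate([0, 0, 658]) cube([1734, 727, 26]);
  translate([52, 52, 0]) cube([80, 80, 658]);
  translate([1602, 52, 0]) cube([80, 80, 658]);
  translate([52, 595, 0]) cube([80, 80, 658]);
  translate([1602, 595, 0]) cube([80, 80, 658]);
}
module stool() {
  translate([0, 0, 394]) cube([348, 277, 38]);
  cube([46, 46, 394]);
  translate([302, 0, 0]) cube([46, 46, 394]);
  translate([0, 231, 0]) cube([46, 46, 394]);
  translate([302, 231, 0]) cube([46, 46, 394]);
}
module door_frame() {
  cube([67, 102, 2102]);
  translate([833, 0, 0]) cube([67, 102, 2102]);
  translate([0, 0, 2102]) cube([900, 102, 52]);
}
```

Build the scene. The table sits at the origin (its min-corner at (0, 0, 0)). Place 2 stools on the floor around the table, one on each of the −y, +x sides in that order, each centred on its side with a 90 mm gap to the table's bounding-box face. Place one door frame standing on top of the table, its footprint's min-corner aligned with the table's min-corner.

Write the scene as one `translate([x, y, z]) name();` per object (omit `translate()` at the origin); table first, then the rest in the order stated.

table();
translate([693, -367, 0]) stool();
translate([1824, 225, 0]) stool();
translate([0, 0, 684]) door_frame();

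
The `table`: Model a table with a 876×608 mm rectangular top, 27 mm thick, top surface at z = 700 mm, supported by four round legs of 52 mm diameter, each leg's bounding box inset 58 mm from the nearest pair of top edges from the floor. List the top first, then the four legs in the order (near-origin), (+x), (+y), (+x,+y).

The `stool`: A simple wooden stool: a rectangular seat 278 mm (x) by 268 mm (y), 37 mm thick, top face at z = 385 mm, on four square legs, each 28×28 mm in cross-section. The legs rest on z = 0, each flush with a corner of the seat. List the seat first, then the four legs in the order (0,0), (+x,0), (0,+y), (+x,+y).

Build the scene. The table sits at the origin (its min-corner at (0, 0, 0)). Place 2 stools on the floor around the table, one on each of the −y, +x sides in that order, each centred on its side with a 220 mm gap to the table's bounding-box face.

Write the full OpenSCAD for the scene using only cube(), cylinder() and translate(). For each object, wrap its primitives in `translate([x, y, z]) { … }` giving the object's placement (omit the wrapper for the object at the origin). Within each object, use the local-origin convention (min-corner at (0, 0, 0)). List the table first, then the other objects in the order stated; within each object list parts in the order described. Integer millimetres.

translate([0, 0, 673]) cube([876, 608, 27]);
translate([84, 84, 0]) cylinder(h = 673, r = 26);
translate([792, 84, 0]) cylinder(h = 673, r = 26);
translate([84, 524, 0]) cylinder(h = 673, r = 26);
translate([792, 524, 0]) cylinder(h = 673, r = 26);
translate([299, -488, 0]) {
  translate([0, 0, 348]) cube([278, 268, 37]);
  cube([28, 28, 348]);
  translate([250, 0, 0]) cube([28, 28, 348]);
  translate([0, 240, 0]) cube([28, 28, 348]);
  translate([250, 240, 0]) cube([28, 28, 348]);
}
translate([1096, 170, 0]) {
  translate([0, 0, 348]) cube([278, 268, 37]);
  cube([28, 28, 348]);
  translate([250, 0, 0]) cube([28, 28, 348]);
  translate([0, 240, 0]) cube([28, 28, 348]);
  translate([250, 240, 0]) cube([28, 28, 348]);
}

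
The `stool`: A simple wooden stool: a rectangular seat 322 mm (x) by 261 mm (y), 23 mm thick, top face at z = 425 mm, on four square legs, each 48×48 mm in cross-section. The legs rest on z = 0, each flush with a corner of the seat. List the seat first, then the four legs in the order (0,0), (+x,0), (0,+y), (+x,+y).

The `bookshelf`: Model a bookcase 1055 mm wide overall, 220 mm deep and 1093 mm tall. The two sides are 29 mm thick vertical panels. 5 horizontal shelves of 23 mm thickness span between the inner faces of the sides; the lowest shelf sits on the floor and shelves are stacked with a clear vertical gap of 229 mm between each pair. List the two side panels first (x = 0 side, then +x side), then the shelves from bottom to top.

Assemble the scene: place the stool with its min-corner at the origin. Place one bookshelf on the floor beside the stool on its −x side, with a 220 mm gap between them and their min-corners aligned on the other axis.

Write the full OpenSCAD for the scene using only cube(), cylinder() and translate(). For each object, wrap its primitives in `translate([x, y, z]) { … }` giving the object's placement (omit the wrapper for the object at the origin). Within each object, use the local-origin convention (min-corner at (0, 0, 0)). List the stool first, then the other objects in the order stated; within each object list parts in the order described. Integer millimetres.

translate([0, 0, 402]) cube([322, 261, 23]);
cube([48, 48, 402]);
translate([274, 0, 0]) cube([48, 48, 402]);
translate([0, 213, 0]) cube([48, 48, 402]);
translate([274, 213, 0]) cube([48, 48, 402]);
translate([-1275, 0, 0]) {
  cube([29, 220, 1093]);
  translate([1026, 0, 0]) cube([29, 220, 1093]);
  translate([29, 0, 0]) cube([997, 220, 23]);
  translate([29, 0, 252]) cube([997, 220, 23]);
  translate([29, 0, 504]) cube([997, 220, 23]);
  translate([29, 0, 756]) cube([997, 220, 23]);
  translate([29, 0, 1008]) cube([997, 220, 23]);
}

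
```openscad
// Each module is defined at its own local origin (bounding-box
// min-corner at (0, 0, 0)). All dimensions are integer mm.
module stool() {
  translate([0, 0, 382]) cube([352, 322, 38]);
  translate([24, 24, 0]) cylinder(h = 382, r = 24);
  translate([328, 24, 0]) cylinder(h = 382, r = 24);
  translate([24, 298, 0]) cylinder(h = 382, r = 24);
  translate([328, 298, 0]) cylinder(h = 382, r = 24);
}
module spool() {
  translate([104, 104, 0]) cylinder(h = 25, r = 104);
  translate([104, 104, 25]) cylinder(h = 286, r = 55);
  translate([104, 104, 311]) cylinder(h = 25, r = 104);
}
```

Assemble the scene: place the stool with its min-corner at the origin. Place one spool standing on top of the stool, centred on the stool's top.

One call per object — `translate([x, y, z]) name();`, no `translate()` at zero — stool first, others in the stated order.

stool();
translate([72, 57, 420]) spool();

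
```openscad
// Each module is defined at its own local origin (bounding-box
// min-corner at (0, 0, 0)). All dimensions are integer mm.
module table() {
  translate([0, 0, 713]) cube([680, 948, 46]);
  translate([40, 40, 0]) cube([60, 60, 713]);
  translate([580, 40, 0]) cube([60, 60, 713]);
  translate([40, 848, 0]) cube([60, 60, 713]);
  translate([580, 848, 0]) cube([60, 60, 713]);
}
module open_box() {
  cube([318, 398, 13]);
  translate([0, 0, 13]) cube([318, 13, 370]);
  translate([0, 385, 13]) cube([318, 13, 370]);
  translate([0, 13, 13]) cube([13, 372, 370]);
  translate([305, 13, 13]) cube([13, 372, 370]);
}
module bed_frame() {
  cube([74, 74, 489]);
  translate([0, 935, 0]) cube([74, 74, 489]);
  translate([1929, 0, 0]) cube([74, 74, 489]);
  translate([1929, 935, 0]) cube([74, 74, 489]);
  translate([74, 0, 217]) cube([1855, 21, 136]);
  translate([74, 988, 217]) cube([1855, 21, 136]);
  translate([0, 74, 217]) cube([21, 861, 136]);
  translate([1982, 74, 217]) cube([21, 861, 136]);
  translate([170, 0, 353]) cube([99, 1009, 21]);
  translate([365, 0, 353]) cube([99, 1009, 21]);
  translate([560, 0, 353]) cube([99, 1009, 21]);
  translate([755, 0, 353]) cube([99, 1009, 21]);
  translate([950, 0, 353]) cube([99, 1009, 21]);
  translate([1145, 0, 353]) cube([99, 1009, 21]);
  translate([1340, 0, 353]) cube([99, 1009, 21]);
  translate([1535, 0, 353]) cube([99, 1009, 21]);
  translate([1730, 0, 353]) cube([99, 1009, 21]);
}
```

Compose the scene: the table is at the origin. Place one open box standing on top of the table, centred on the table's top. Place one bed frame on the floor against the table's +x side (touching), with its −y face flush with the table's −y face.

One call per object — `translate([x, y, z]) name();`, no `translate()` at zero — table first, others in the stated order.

table();
translate([181, 275, 759]) open_box();
translate([680, 0, 0]) bed_frame();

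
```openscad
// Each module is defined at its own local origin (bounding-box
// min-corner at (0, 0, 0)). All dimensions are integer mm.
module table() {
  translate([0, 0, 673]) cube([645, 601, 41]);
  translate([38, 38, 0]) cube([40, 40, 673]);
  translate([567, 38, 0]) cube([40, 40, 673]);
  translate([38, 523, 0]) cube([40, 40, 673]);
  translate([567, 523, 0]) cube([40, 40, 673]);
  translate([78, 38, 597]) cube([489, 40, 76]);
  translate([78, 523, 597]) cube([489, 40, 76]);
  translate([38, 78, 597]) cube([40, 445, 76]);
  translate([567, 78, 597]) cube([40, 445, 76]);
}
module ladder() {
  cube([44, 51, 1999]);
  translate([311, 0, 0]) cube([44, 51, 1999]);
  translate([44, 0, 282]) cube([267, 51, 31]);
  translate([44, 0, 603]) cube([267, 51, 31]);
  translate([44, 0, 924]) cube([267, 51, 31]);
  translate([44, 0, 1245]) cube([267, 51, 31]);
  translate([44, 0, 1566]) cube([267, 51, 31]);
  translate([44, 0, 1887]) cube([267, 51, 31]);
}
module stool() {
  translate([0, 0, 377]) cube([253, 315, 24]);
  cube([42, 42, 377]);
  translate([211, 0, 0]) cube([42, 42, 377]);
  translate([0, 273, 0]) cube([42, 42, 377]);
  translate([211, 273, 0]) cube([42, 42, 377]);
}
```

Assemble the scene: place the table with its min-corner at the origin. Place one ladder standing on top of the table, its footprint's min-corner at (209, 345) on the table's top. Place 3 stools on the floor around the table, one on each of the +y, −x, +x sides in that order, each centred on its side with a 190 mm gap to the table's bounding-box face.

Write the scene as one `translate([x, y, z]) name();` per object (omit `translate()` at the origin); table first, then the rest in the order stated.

table();
translate([209, 345, 714]) ladder();
translate([196, 791, 0]) stool();
translate([-443, 143, 0]) stool();
translate([835, 143, 0]) stool();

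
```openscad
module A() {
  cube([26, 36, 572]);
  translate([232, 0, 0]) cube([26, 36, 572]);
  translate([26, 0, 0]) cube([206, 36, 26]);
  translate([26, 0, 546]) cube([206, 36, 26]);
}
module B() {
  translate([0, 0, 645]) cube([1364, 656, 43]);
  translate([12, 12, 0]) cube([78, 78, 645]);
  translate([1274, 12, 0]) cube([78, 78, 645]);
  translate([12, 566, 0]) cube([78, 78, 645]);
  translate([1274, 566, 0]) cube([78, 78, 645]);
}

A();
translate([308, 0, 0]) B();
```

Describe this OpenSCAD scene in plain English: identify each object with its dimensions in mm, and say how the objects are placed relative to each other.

A is a picture frame with a 206×520 mm rectangular opening (x by z) and a uniform 26 mm border on every side. Frame depth is 36 mm along y. It is built from two vertical stiles running the full outside height and two horizontal rails spanning the gap between the stiles.

B is a table with a 1364×656 mm rectangular top, 43 mm thick, top surface at z = 688 mm, supported by four 78×78 mm square legs, each inset 12 mm from the nearest pair of top edges, running from the floor.

The table is on the floor beside the picture frame on its +x side.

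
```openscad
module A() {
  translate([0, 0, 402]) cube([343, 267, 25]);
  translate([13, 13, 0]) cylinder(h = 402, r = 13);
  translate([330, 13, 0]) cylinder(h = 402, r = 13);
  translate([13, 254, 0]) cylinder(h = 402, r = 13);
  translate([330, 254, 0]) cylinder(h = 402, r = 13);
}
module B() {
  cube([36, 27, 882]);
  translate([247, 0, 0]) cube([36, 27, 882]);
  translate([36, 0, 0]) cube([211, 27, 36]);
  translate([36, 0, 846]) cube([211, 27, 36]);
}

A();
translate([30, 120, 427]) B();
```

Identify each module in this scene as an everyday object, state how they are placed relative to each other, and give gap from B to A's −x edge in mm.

The picture frame's min-x is at 30; the stool's min-x is 0; gap = 30 mm.

A is a stool. B is a picture frame. The picture frame is on top of the stool, centred. The gap from the picture frame to the stool's −x edge is 30 mm.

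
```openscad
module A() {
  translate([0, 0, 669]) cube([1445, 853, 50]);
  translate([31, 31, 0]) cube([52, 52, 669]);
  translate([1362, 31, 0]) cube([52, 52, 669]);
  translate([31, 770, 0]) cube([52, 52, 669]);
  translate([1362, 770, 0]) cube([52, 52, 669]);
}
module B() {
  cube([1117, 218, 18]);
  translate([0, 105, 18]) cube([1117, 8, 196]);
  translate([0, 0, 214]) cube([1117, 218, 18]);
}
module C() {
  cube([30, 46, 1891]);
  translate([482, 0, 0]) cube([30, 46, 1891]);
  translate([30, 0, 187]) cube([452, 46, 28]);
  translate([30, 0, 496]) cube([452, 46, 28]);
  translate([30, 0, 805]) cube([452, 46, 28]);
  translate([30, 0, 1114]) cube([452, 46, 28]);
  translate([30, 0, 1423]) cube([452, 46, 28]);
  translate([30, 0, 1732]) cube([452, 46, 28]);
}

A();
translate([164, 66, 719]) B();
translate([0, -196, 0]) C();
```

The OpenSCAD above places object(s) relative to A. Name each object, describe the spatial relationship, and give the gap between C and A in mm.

A is a table. B is an I-beam. C is a ladder. The I-beam is on top of the table. The ladder is on the floor beside the table on its −y side. The gap between the ladder and the table is 150 mm.

The ladder's nearest face is 150 mm from the table's −y face.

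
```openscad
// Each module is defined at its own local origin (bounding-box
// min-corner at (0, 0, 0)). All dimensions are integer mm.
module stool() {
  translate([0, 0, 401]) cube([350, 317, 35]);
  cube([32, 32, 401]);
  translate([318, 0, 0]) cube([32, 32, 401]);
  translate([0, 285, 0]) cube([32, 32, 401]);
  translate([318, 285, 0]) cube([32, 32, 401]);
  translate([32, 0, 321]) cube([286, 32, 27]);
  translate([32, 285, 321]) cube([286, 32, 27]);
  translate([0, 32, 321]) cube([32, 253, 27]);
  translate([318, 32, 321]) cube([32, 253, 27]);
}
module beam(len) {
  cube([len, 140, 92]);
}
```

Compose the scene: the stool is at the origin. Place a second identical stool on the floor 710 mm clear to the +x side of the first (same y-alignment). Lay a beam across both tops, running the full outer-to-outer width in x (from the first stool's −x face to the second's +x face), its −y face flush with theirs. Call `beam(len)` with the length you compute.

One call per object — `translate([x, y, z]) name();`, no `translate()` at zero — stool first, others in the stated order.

stool();
translate([1060, 0, 0]) stool();
translate([0, 0, 436]) beam(1410);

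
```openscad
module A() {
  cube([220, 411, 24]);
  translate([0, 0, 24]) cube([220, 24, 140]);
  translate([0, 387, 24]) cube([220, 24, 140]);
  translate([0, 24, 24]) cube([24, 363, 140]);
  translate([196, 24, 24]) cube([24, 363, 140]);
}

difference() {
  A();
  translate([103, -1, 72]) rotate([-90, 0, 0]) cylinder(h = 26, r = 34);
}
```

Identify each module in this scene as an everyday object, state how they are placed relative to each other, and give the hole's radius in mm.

A is an open box. The open box has a circular hole through its front wall. The hole's radius is 34 mm.

The subtracted cylinder has r = 34 mm.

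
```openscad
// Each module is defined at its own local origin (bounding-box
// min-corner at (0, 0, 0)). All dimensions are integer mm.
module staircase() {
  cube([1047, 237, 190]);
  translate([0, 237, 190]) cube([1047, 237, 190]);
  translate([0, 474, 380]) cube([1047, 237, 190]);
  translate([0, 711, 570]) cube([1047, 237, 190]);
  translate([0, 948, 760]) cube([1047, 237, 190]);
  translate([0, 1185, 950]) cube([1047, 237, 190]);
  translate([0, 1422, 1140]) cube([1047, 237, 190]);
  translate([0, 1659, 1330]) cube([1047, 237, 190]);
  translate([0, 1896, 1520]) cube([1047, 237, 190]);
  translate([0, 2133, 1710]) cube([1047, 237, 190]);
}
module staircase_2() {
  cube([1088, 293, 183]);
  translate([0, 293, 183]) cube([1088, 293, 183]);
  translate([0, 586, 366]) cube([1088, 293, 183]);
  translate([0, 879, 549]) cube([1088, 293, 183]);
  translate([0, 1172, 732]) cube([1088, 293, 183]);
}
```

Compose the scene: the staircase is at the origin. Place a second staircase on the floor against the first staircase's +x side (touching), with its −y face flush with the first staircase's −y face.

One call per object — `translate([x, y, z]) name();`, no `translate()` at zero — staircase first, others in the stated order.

staircase();
translate([1047, 0, 0]) staircase_2();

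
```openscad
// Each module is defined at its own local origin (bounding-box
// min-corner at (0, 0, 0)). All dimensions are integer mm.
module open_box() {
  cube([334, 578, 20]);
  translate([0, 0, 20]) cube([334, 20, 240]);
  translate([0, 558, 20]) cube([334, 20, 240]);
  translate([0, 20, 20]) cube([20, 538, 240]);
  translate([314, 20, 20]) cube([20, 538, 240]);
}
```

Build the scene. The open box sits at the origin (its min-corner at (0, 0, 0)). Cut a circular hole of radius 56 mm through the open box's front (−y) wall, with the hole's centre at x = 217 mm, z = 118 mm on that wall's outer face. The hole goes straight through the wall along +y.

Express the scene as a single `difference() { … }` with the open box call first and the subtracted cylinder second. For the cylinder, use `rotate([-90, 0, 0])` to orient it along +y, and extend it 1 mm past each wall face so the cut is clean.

difference() {
  open_box();
  translate([217, -1, 118]) rotate([-90, 0, 0]) cylinder(h = 22, r = 56);
}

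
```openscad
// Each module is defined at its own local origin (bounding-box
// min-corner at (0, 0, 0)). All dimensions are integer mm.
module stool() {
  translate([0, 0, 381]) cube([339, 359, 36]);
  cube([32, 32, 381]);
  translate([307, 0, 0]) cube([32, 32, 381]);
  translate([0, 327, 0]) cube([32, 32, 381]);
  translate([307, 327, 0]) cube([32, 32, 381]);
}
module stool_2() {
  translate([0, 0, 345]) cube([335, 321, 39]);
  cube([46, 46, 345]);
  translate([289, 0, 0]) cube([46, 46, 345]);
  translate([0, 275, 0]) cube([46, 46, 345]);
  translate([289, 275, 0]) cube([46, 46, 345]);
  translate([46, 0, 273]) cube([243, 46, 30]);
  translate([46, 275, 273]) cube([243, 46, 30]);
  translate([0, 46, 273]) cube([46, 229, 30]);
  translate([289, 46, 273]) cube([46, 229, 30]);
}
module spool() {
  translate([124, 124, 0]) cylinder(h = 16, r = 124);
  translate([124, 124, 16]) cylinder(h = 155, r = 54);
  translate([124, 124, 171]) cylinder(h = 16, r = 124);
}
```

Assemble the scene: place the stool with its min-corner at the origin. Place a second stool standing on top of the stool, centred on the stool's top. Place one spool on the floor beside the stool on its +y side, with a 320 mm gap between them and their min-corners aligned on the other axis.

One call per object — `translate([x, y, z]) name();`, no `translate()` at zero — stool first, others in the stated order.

stool();
translate([2, 19, 417]) stool_2();
translate([0, 679, 0]) spool();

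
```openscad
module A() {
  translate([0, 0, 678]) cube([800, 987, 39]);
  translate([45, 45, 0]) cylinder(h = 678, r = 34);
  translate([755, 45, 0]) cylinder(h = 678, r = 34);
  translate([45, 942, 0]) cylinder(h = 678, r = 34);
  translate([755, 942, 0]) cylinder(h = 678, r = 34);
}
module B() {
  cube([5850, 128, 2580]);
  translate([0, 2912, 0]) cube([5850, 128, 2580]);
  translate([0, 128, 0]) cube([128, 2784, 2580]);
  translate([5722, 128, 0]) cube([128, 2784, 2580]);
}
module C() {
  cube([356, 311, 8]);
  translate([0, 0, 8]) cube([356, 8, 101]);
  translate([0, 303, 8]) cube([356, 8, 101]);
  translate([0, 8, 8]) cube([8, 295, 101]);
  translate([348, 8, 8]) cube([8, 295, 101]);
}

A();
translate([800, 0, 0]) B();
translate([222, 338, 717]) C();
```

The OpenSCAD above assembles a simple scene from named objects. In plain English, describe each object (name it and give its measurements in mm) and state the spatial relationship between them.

A is a rectangular dining table. The top is 800×987×39 mm with its upper surface at z = 717 mm. It stands on four round legs of 68 mm diameter, each leg's bounding box inset 11 mm from the nearest pair of top edges, running from the floor to the underside of the top.

B is the wall frame of a small rectangular building: four walls, each 2580 mm tall and 128 mm thick, enclosing a footprint 5850 mm (x) by 3040 mm (y) outside-to-outside, with no floor or roof. The front and back walls (the −y and +y sides) span the full width; the two side walls fit between them.

C is an open-topped rectangular box: outside dimensions 356×311×109 mm, with a uniform wall and base thickness of 8 mm. The base is a full 356×311 slab on the floor; four walls sit on top of the base. The front and back walls (the −y and +y sides) span the full width; the two side walls fit between them.

The house frame is against the table's +x side, with their −y faces flush. The open box is on top of the table, centred.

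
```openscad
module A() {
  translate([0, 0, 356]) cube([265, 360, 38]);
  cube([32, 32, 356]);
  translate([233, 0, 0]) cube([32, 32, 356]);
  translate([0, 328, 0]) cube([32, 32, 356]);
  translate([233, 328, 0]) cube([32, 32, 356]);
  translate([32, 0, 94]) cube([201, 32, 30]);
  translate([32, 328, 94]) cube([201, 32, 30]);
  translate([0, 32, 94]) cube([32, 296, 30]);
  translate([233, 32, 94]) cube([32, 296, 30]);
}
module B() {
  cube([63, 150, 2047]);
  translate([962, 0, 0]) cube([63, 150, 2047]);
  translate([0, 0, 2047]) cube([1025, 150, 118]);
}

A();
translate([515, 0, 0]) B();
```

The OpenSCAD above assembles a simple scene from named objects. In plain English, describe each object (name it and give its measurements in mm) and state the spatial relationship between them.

A is a simple wooden stool: a rectangular seat 265 mm (x) by 360 mm (y), 38 mm thick, top face at z = 394 mm, on four square legs, each 32×32 mm in cross-section. The legs rest on z = 0, each flush with a corner of the seat. Four stretchers, 32 mm wide and 30 mm tall, connect adjacent legs with their undersides at z = 94 mm, each running between the inner faces of the legs it joins and aligned with the legs' outer faces on the other axis.

B is a rectangular door frame: two vertical jambs of 63×150 mm section, 2047 mm tall, with a clear opening 899 mm wide between their inner faces. A header 118 mm tall and 150 mm deep lies on top of the jambs and spans the full outside width.

The door frame is on the floor beside the stool on its +x side.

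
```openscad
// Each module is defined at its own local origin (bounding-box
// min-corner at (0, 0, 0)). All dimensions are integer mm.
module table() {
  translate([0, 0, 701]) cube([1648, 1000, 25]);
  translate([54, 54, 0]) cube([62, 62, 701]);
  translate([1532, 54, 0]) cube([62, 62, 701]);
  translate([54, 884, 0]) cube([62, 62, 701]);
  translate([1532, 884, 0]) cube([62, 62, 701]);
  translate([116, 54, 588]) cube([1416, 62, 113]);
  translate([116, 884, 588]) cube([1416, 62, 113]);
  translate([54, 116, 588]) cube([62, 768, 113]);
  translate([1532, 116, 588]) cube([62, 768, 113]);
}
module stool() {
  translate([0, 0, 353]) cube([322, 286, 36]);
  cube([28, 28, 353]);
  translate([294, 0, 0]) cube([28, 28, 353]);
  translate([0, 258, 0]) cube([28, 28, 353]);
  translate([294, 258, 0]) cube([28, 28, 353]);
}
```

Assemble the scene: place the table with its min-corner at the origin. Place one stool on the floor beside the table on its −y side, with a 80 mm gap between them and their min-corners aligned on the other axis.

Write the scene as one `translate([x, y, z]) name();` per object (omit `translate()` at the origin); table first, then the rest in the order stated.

table();
translate([0, -366, 0]) stool();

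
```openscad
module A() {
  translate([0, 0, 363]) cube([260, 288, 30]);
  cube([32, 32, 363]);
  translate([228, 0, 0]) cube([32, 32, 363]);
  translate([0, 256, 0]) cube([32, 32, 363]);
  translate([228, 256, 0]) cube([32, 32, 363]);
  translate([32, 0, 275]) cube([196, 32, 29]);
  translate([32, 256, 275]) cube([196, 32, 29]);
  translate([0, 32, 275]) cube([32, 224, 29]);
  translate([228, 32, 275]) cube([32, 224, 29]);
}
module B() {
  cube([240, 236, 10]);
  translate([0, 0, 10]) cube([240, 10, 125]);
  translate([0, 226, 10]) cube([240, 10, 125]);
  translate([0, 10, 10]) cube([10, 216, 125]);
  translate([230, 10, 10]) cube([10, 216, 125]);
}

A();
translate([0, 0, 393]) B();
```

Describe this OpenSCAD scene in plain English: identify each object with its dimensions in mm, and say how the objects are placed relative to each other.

A is a simple wooden stool: a rectangular seat 260 mm (x) by 288 mm (y), 30 mm thick, top face at z = 393 mm, on four square legs, each 32×32 mm in cross-section. The legs rest on z = 0, each flush with a corner of the seat. Four stretchers, 32 mm wide and 29 mm tall, connect adjacent legs with their undersides at z = 275 mm, each running between the inner faces of the legs it joins and aligned with the legs' outer faces on the other axis.

B is an open storage box with external size 240×236×135 mm and wall thickness 10 mm (the base is also 10 mm thick). The base covers the whole footprint; the four walls stand on the base, with the y-facing walls full-width and the x-facing walls fitting between their inner faces.

The open box is on top of the stool.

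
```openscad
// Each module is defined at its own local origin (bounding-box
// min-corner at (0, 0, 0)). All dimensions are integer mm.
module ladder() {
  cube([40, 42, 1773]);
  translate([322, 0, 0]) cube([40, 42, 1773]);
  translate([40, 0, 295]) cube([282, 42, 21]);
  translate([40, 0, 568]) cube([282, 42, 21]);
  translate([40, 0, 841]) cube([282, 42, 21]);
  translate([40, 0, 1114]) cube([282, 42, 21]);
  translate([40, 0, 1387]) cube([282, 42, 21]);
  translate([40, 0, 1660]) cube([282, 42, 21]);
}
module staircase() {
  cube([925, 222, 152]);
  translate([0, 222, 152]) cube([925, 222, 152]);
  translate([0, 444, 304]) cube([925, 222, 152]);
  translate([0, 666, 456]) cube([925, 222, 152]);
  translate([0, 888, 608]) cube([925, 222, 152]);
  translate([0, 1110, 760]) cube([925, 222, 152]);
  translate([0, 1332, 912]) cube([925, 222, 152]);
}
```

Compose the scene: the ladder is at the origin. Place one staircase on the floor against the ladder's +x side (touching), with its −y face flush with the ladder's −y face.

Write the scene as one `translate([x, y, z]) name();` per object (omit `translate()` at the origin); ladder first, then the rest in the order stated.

ladder();
translate([362, 0, 0]) staircase();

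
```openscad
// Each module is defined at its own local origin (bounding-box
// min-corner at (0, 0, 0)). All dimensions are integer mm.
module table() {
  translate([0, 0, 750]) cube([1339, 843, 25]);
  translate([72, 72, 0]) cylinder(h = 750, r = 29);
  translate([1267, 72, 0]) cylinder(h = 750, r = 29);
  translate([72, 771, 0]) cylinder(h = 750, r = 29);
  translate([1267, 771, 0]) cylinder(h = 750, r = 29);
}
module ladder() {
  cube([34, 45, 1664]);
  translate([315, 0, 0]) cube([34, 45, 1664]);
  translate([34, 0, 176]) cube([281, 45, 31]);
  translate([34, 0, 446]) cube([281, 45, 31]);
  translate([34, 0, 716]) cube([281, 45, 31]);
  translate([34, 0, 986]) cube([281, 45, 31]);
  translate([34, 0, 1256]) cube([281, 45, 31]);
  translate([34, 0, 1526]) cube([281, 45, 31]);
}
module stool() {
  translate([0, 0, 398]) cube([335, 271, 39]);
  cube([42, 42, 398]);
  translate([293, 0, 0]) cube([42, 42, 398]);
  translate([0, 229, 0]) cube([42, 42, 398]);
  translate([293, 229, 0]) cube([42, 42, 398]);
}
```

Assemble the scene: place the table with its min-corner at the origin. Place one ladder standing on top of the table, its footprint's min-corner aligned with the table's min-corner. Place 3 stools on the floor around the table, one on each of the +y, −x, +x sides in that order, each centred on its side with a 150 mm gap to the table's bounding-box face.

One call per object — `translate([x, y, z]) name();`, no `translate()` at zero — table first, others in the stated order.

table();
translate([0, 0, 775]) ladder();
translate([502, 993, 0]) stool();
translate([-485, 286, 0]) stool();
translate([1489, 286, 0]) stool();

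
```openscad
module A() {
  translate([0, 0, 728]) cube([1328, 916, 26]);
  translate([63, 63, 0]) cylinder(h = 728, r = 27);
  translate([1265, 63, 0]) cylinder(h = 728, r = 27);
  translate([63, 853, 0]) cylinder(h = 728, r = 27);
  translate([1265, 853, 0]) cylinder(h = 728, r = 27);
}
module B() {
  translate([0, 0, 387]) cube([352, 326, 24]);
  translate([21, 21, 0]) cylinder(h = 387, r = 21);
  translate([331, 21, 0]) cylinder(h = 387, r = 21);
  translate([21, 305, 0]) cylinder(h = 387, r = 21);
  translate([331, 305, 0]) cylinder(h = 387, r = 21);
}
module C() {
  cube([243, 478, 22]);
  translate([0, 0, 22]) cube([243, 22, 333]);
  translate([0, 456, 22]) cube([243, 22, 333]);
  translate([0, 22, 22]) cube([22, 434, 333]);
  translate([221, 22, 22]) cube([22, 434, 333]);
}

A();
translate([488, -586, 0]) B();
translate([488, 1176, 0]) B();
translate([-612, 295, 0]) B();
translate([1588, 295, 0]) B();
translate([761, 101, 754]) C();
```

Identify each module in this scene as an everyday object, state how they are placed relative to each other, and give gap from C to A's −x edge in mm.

A is a table. B is a stool. C is an open box. Four stools sit around the table at the −y, +y, −x, +x sides. The open box is on top of the table. The gap from the open box to the table's −x edge is 761 mm.

The open box's min-x is at 761; the table's min-x is 0; gap = 761 mm.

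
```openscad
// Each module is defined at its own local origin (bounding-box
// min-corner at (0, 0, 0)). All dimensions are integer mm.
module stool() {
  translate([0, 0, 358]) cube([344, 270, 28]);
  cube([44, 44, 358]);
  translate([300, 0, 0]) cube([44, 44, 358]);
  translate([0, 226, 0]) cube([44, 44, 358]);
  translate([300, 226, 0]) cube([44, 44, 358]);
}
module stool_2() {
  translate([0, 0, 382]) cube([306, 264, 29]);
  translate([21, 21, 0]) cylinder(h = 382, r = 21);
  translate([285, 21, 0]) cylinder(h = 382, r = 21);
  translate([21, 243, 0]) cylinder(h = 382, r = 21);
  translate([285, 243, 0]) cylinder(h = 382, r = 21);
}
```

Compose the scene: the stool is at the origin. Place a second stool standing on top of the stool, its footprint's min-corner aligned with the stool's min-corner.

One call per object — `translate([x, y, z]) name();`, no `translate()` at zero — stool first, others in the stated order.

stool();
translate([0, 0, 386]) stool_2();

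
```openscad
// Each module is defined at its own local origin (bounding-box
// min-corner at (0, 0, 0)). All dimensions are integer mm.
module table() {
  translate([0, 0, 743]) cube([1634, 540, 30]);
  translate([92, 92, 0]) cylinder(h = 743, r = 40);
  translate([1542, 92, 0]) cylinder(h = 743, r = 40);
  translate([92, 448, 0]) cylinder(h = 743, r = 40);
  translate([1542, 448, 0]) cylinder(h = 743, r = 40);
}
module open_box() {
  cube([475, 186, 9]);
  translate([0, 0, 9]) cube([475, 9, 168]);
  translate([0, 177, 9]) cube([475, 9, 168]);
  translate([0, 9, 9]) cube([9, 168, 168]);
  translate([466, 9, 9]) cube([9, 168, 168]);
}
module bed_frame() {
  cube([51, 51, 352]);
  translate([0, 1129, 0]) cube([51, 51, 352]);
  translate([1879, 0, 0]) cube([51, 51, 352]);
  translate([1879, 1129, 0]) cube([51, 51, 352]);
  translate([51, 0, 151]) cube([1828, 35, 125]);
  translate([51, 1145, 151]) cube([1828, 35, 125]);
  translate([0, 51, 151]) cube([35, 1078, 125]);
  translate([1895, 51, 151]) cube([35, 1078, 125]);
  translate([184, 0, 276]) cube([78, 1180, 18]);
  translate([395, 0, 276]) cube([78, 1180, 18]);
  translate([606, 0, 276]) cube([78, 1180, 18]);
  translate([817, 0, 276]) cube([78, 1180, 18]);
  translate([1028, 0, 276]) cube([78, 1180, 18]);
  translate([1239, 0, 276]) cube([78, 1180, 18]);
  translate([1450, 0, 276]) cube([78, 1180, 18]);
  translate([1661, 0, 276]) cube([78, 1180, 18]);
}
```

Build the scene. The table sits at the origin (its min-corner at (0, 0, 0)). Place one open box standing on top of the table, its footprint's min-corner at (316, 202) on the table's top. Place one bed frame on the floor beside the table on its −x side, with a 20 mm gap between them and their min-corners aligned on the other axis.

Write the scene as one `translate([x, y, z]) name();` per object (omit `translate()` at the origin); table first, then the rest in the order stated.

table();
translate([316, 202, 773]) open_box();
translate([-1950, 0, 0]) bed_frame();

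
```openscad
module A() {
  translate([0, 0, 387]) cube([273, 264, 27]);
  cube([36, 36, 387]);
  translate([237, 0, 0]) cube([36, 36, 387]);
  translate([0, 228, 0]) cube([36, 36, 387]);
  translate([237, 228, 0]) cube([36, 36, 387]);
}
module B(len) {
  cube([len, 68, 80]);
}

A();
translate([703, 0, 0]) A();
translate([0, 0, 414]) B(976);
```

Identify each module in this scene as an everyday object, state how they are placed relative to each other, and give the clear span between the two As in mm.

A is a stool. B is a beam. A beam spans the tops of two stools. The clear span between the two stools is 430 mm.

Second stool starts at x = 703; first ends at x = 273; clear span = 703 − 273 = 430 mm.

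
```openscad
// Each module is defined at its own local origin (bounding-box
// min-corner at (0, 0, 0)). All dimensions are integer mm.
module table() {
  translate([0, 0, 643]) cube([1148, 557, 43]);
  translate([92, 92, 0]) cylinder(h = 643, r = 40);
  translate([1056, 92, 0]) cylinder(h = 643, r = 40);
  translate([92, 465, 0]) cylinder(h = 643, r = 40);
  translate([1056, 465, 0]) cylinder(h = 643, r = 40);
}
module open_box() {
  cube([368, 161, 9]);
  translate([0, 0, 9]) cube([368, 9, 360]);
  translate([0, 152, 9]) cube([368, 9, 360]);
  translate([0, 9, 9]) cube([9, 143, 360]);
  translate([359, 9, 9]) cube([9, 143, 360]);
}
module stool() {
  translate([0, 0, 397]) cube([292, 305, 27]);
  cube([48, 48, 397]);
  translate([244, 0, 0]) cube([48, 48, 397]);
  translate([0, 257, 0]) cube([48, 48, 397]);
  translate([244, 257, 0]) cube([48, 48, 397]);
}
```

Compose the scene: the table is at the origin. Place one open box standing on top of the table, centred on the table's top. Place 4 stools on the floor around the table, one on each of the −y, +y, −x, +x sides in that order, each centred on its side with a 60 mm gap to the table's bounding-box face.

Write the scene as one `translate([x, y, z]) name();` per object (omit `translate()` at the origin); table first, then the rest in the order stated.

table();
translate([390, 198, 686]) open_box();
translate([428, -365, 0]) stool();
translate([428, 617, 0]) stool();
translate([-352, 126, 0]) stool();
translate([1208, 126, 0]) stool();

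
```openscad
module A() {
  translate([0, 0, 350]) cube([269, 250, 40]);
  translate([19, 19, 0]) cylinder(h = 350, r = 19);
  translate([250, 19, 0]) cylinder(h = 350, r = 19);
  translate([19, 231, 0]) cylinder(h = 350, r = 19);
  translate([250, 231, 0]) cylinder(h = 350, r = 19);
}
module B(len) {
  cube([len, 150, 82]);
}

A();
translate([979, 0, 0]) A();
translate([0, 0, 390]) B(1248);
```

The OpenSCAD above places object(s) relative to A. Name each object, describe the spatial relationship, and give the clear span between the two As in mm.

Second stool starts at x = 979; first ends at x = 269; clear span = 979 − 269 = 710 mm.

A is a stool. B is a beam. A beam spans the tops of two stools. The clear span between the two stools is 710 mm.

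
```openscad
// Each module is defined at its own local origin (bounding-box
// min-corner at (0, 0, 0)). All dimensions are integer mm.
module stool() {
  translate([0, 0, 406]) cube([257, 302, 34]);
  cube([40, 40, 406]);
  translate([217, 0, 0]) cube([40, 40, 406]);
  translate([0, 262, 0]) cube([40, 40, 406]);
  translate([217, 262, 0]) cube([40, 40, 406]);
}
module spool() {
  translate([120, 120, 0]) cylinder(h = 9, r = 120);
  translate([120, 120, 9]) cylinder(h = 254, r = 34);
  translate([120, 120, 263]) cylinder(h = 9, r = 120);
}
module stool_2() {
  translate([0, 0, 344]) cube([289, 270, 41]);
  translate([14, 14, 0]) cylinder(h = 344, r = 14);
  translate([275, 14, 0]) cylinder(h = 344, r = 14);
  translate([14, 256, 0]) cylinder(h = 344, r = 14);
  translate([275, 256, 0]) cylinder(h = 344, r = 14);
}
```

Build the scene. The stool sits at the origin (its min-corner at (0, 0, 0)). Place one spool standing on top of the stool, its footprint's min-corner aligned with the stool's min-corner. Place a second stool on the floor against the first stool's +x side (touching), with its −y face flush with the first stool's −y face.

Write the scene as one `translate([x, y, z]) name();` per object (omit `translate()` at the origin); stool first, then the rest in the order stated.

stool();
translate([0, 0, 440]) spool();
translate([257, 0, 0]) stool_2();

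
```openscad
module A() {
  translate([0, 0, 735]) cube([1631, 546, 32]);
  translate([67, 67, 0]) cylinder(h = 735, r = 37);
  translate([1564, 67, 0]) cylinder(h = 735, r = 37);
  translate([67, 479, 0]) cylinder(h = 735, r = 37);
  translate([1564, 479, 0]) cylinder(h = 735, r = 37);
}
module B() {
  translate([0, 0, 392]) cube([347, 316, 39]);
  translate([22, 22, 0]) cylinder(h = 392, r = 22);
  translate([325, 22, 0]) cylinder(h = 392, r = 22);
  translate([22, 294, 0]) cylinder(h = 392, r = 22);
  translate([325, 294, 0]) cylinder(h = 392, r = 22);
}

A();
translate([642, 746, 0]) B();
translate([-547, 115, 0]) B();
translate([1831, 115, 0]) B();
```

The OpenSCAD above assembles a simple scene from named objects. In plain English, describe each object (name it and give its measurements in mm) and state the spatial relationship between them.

A is a rectangular dining table. The top is 1631×546×32 mm with its upper surface at z = 767 mm. It stands on four round legs of 74 mm diameter, each leg's bounding box inset 30 mm from the nearest pair of top edges, running from the floor to the underside of the top.

B is a four-legged stool. The seat is a 347×316×39 mm slab whose top surface is at z = 431 mm; four round legs, each 44 mm in diameter, run from the floor (z = 0) to the underside of the seat, each leg's axis is inset half a diameter from the nearest pair of seat edges (so the leg's bounding box is flush with the corner).

Three stools sit around the table at the +y, −x, +x sides.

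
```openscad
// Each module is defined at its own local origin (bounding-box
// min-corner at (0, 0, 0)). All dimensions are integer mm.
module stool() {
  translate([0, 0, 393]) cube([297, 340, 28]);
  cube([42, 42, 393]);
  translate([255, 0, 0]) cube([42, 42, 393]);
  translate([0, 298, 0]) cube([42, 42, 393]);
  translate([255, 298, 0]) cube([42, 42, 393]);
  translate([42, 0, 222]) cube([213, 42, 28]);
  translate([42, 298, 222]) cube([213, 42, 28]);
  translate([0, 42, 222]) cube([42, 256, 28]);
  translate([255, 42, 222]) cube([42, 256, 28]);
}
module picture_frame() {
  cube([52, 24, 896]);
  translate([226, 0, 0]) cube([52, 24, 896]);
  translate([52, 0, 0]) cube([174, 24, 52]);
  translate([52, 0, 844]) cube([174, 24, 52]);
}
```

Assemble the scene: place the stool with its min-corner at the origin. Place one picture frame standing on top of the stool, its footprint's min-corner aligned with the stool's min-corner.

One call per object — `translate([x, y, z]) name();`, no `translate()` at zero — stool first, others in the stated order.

stool();
translate([0, 0, 421]) picture_frame();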